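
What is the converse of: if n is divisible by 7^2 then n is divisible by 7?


The converse of (P → Q) is (Q → P). It is not in general equivalent to the original.
Here P = 'n is divisible by 7^2' and Q = 'n is divisible by 7'.

If n is divisible by 7, then n is divisible by 7^2.


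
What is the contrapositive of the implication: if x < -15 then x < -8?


The contrapositive of (P → Q) is (¬Q → ¬P); it is logically equivalent to the original.
Here P = 'x < -15' and Q = 'x < -8'.

If not (x < -8), then not (x < -15).


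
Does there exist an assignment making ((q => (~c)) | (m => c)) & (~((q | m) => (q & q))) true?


Search for a satisfying assignment over {c, m, q}.
Try c=False, m=True, q=False: the formula evaluates to True.
A satisfying assignment exists.

Satisfiable.


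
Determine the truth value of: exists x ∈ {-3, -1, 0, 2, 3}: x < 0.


Evaluate the predicate on each element: -3:True, -1:True, 0:False, 2:False, 3:False.
Witness x = -3 satisfies the predicate.

True


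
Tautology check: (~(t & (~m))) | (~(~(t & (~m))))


Build the truth table over {m, t}:
m | t | φ
---------
False | False | True
True | False | True
False | True | True
True | True | True
Every row evaluates to true.

Yes, it is a tautology.


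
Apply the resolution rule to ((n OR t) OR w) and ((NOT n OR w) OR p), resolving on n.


The clauses contain complementary literals n and NOTn.
Resolution eliminates this pair and disjoins the remaining literals (merging duplicates).

((t OR w) OR p)


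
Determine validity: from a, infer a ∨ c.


This matches the form of disjunction introduction: the conclusion follows in every model of the premises.

Valid.


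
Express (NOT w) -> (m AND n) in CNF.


Step 1: Rewrite (¬w) → (m ∧ n) as ¬(¬w) ∨ (m ∧ n).
Step 2: Distribute ∨ over ∧.
Step 3: Eliminate any double negations (¬¬X = X).

(w OR m) AND (w OR n)


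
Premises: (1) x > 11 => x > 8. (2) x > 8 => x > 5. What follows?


Hypothetical syllogism: from (P → Q) and (Q → R), infer (P → R).
Chain the two implications through the shared middle term 'x > 8'.

x > 11 => x > 5


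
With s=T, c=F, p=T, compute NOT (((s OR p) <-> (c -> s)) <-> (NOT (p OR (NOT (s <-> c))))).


Substitute s=T, c=F, p=T:
s OR p = T OR T = T
c -> s = F -> T = T
(s OR p) <-> (c -> s) = T <-> T = T
s <-> c = T <-> F = F
NOT (s <-> c) = T
p OR (NOT (s <-> c)) = T OR T = T
NOT (p OR (NOT (s <-> c))) = F
((s OR p) <-> (c -> s)) <-> (NOT (p OR (NOT (s <-> c)))) = T <-> F = F
NOT (((s OR p) <-> (c -> s)) <-> (NOT (p OR (NOT (s <-> c))))) = T

T


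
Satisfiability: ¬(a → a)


Check all 2 assignments over {a}:
a | φ
-----
F | F
T | F
No assignment makes the formula true.

Unsatisfiable.


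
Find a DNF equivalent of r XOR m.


Step 1: r ⊕ m is true exactly when they disagree: (r ∧ ¬m) ∨ (¬r ∧ m).

(r AND (NOT m)) OR ((NOT r) AND m)


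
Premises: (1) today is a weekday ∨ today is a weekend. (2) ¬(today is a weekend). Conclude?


Disjunctive syllogism: from (P ∨ Q) and ¬P, infer Q.
One disjunct, 'today is a weekend', is ruled out; the other must hold.

today is a weekday


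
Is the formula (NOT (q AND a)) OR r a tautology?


Build the truth table over {a, q, r}:
a | q | r | φ
-------------
F | F | F | T
T | F | F | T
F | T | F | T
T | T | F | F
F | F | T | T
T | F | T | T
F | T | T | T
T | T | T | T
Counterexample at row 4: with a=T, q=T, r=F, the formula is F.

No, it is not a tautology.


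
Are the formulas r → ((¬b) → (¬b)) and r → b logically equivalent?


Compare truth tables:
b | r | φ | ψ
-------------
F | F | T | T
T | F | T | T
F | T | T | F
T | T | T | T
They differ at row 3 (b=F, r=T): φ=T but ψ=F.

No, they are not logically equivalent.


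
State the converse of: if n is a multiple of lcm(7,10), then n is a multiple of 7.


The converse of (P → Q) is (Q → P). It is not in general equivalent to the original.
Here P = 'n is a multiple of lcm(7,10)' and Q = 'n is a multiple of 7'.

If n is a multiple of 7, then n is a multiple of lcm(7,10).


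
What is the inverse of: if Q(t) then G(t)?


The inverse of (P → Q) is (¬P → ¬Q). It is equivalent to the converse, not to the original.
Here P = 'Q(t)' and Q = 'G(t)'.

If not (Q(t)), then not (G(t)).


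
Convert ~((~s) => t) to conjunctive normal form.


Step 1: Rewrite (¬s) → t as ¬(¬s) ∨ t.
Step 2: Negate: ¬(¬(¬s) ∨ t) = (¬s) ∧ ¬t (De Morgan + double negation).

(~s) & (~t)


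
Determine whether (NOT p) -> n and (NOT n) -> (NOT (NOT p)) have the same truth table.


Compare truth tables:
n | p | φ | ψ
-------------
F | F | F | F
T | F | T | T
F | T | T | T
T | T | T | T
The columns φ and ψ agree on every row.

Yes, they are logically equivalent.


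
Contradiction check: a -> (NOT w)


Truth table over {a, w}:
a | w | φ
---------
F | F | T
T | F | T
F | T | T
T | T | F
Satisfying assignment at row 1: a=F, w=F gives T.

No, it is not a contradiction.


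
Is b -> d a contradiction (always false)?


Truth table over {b, d}:
b | d | φ
---------
F | F | T
T | F | F
F | T | T
T | T | T
Satisfying assignment at row 1: b=F, d=F gives T.

No, it is not a contradiction.


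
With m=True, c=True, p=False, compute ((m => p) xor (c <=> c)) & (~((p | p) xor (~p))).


Substitute m=True, c=True, p=False:
m => p = True => False = False
c <=> c = True <=> True = True
(m => p) xor (c <=> c) = False xor True = True
p | p = False | False = False
~p = True
(p | p) xor (~p) = False xor True = True
~((p | p) xor (~p)) = False
((m => p) xor (c <=> c)) & (~((p | p) xor (~p))) = True & False = False

False


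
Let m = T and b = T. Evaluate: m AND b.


Conjunction is true only when both operands are true.
Substitute: m=T, b=T.
T AND T evaluates to T.

T


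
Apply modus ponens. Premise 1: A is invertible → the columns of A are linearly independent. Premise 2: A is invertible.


Modus ponens: from (P → Q) and P, infer Q.
P = 'A is invertible' is asserted, and P → Q holds, so Q follows.

the columns of A are linearly independent.


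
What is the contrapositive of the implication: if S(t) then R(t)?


The contrapositive of (P → Q) is (¬Q → ¬P); it is logically equivalent to the original.
Here P = 'S(t)' and Q = 'R(t)'.

If not (R(t)), then not (S(t)).


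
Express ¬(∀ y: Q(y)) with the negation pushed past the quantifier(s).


¬(∀ x: φ) = ∃ x: ¬φ, and ¬(∃ x: φ) = ∀ x: ¬φ.
Apply to the universal statement.

∃ y: ¬(Q(y))


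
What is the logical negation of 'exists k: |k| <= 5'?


¬(forall x: φ) = exists x: ¬φ, and ¬(exists x: φ) = forall x: ¬φ.
Apply to the existential statement.

forall k: ~(|k| <= 5)


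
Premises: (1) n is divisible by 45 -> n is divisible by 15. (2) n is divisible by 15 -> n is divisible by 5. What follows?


Hypothetical syllogism: from (P → Q) and (Q → R), infer (P → R).
Chain the two implications through the shared middle term 'n is divisible by 15'.

n is divisible by 45 -> n is divisible by 5


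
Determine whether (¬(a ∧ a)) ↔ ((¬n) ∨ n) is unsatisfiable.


Truth table over {a, n}:
a | n | φ
---------
F | F | T
T | F | F
F | T | T
T | T | F
Satisfying assignment at row 1: a=F, n=F gives T.

No, it is not a contradiction.


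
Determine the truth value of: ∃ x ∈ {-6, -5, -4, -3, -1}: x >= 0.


Evaluate the predicate on each element: -6:F, -5:F, -4:F, -3:F, -1:F.
No element satisfies the predicate.

F


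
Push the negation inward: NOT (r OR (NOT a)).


De Morgan: the negation of a disjunction is the conjunction of the negations.
Distribute NOT across OR, flipping it to AND, and negate each literal.

(NOT r) AND a


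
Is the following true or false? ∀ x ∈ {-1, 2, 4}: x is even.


Evaluate the predicate on each element: -1:F, 2:T, 4:T.
Counterexample x = -1 fails the predicate.

F


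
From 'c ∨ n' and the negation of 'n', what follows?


Disjunctive syllogism: from (P ∨ Q) and ¬P, infer Q.
One disjunct, 'n', is ruled out; the other must hold.

c


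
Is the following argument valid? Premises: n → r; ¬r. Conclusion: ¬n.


This matches the form of modus tollens: the conclusion follows in every model of the premises.

Valid.


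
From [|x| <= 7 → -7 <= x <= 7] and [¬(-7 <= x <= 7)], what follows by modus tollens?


Modus tollens: from (P → Q) and ¬Q, infer ¬P.
Q = '-7 <= x <= 7' is denied; since P → Q, P must also fail.

Not (|x| <= 7).


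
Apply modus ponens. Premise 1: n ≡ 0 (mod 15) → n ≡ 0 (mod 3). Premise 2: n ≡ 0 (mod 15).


Modus ponens: from (P → Q) and P, infer Q.
P = 'n ≡ 0 (mod 15)' is asserted, and P → Q holds, so Q follows.

n ≡ 0 (mod 3).


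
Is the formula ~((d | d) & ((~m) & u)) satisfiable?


Search for a satisfying assignment over {d, m, u}.
Try d=False, m=False, u=False: the formula evaluates to True.
A satisfying assignment exists.

Satisfiable.


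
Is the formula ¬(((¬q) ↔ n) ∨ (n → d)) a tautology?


Build the truth table over {d, n, q}:
d | n | q | φ
-------------
F | F | F | F
T | F | F | F
F | T | F | F
T | T | F | F
F | F | T | F
T | F | T | F
F | T | T | T
T | T | T | F
Counterexample at row 1: with d=F, n=F, q=F, the formula is F.

No, it is not a tautology.


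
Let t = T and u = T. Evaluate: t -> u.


Implication is false only when antecedent is true and consequent is false.
Substitute: t=T, u=T.
T -> T evaluates to T.

T


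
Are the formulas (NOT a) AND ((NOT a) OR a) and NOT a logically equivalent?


Compare truth tables:
a | φ | ψ
---------
F | T | T
T | F | F
The columns φ and ψ agree on every row.

Yes, they are logically equivalent.


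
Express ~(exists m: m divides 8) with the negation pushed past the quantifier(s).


¬(forall x: φ) = exists x: ¬φ, and ¬(exists x: φ) = forall x: ¬φ.
Apply to the existential statement.

forall m: ~(m divides 8)


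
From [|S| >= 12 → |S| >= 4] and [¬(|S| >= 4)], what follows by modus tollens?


Modus tollens: from (P → Q) and ¬Q, infer ¬P.
Q = '|S| >= 4' is denied; since P → Q, P must also fail.

Not (|S| >= 12).


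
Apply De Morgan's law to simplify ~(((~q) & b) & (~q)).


De Morgan: the negation of a conjunction is the disjunction of the negations.
Distribute ~ across &, flipping it to |, and negate each literal.

(q | (~b)) | q


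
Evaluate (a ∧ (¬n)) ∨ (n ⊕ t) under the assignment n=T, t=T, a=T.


Substitute n=T, t=T, a=T:
¬n = F
a ∧ (¬n) = T ∧ F = F
n ⊕ t = T ⊕ T = F
(a ∧ (¬n)) ∨ (n ⊕ t) = F ∨ F = F

F


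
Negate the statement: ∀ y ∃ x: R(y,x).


Negation flips each quantifier (∀↔∃) and negates the inner predicate.
¬(∀ y ∃ x: φ) = ∃ y ∀ x: ¬φ.

∃ y ∀ x: ¬(R(y,x))


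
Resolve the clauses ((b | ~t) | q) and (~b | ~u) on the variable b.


The clauses contain complementary literals b and ~b.
Resolution eliminates this pair and disjoins the remaining literals (merging duplicates).

((~t | q) | ~u)


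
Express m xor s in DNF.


Step 1: m ⊕ s is true exactly when they disagree: (m ∧ ¬s) ∨ (¬m ∧ s).

(m & (~s)) | ((~m) & s)


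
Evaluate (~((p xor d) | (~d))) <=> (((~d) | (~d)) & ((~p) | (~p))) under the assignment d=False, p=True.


Substitute d=False, p=True:
… (earlier sub-steps elided)
(p xor d) | (~d) = True | True = True
~((p xor d) | (~d)) = False
~d = True
~d = True
(~d) | (~d) = True | True = True
~p = False
~p = False
(~p) | (~p) = False | False = False
((~d) | (~d)) & ((~p) | (~p)) = True & False = False
(~((p xor d) | (~d))) <=> (((~d) | (~d)) & ((~p) | (~p))) = False <=> False = True

True


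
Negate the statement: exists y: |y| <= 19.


¬(forall x: φ) = exists x: ¬φ, and ¬(exists x: φ) = forall x: ¬φ.
Apply to the existential statement.

forall y: ~(|y| <= 19)


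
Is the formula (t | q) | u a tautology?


Build the truth table over {q, t, u}:
q | t | u | φ
-------------
False | False | False | False
True | False | False | True
False | True | False | True
True | True | False | True
False | False | True | True
True | False | True | True
False | True | True | True
True | True | True | True
Counterexample at row 1: with q=False, t=False, u=False, the formula is False.

No, it is not a tautology.


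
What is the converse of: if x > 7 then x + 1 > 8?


The converse of (P → Q) is (Q → P). It is not in general equivalent to the original.
Here P = 'x > 7' and Q = 'x + 1 > 8'.

If x + 1 > 8, then x > 7.


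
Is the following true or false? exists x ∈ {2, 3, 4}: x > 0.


Evaluate the predicate on each element: 2:True, 3:True, 4:True.
Witness x = 2 satisfies the predicate.

True


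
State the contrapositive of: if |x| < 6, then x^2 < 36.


The contrapositive of (P → Q) is (¬Q → ¬P); it is logically equivalent to the original.
Here P = '|x| < 6' and Q = 'x^2 < 36'.

If not (x^2 < 36), then not (|x| < 6).


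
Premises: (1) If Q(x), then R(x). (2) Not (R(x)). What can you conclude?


Modus tollens: from (P → Q) and ¬Q, infer ¬P.
Q = 'R(x)' is denied; since P → Q, P must also fail.

Not (Q(x)).


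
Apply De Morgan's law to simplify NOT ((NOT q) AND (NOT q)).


De Morgan: the negation of a conjunction is the disjunction of the negations.
Distribute NOT across AND, flipping it to OR, and negate each literal.

q OR q


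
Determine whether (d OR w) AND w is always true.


Build the truth table over {d, w}:
d | w | φ
---------
F | F | F
T | F | F
F | T | T
T | T | T
Counterexample at row 1: with d=F, w=F, the formula is F.

No, it is not a tautology.


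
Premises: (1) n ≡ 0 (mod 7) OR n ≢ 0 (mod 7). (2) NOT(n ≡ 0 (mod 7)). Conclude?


Disjunctive syllogism: from (P ∨ Q) and ¬P, infer Q.
One disjunct, 'n ≡ 0 (mod 7)', is ruled out; the other must hold.

n ≢ 0 (mod 7)


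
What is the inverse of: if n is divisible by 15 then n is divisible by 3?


The inverse of (P → Q) is (¬P → ¬Q). It is equivalent to the converse, not to the original.
Here P = 'n is divisible by 15' and Q = 'n is divisible by 3'.

If not (n is divisible by 15), then not (n is divisible by 3).


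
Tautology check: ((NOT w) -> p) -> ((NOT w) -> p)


Build the truth table over {p, w}:
p | w | φ
---------
F | F | T
T | F | T
F | T | T
T | T | T
Every row evaluates to true.

Yes, it is a tautology.


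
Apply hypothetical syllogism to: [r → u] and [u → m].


Hypothetical syllogism: from (P → Q) and (Q → R), infer (P → R).
Chain the two implications through the shared middle term 'u'.

r → m


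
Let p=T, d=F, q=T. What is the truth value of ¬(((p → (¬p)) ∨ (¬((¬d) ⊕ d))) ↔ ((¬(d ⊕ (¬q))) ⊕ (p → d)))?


Substitute p=T, d=F, q=T:
… (earlier sub-steps elided)
(¬d) ⊕ d = T ⊕ F = T
¬((¬d) ⊕ d) = F
(p → (¬p)) ∨ (¬((¬d) ⊕ d)) = F ∨ F = F
¬q = F
d ⊕ (¬q) = F ⊕ F = F
¬(d ⊕ (¬q)) = T
p → d = T → F = F
(¬(d ⊕ (¬q))) ⊕ (p → d) = T ⊕ F = T
((p → (¬p)) ∨ (¬((¬d) ⊕ d))) ↔ ((¬(d ⊕ (¬q))) ⊕ (p → d)) = F ↔ T = F
¬(((p → (¬p)) ∨ (¬((¬d) ⊕ d))) ↔ ((¬(d ⊕ (¬q))) ⊕ (p → d))) = T

T


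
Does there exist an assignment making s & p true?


Search for a satisfying assignment over {p, s}.
Try p=True, s=True: the formula evaluates to True.
A satisfying assignment exists.

Satisfiable.


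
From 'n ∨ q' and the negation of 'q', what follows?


Disjunctive syllogism: from (P ∨ Q) and ¬P, infer Q.
One disjunct, 'q', is ruled out; the other must hold.

n


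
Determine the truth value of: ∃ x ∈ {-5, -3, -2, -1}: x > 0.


Evaluate the predicate on each element: -5:F, -3:F, -2:F, -1:F.
No element satisfies the predicate.

F


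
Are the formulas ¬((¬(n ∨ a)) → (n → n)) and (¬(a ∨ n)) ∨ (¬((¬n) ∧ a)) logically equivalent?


Compare truth tables:
a | n | φ | ψ
-------------
F | F | F | T
T | F | F | F
F | T | F | T
T | T | F | T
They differ at row 1 (a=F, n=F): φ=F but ψ=T.

No, they are not logically equivalent.


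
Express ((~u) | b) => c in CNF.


Step 1: Rewrite as ¬((¬u) ∨ b) ∨ c = (¬(¬u) ∧ ¬b) ∨ c.
Step 2: Distribute ∨ over ∧.
Step 3: Eliminate any double negations (¬¬X = X).

(u | c) & ((~b) | c)


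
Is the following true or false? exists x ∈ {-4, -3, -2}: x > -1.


Evaluate the predicate on each element: -4:False, -3:False, -2:False.
No element satisfies the predicate.

False


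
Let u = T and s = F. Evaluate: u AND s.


Conjunction is true only when both operands are true.
Substitute: u=T, s=F.
T AND F evaluates to F.

F


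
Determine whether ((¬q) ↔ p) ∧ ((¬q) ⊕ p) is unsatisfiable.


Truth table over {p, q}:
p | q | φ
---------
F | F | F
T | F | F
F | T | F
T | T | F
Every row is false.

Yes, it is a contradiction.


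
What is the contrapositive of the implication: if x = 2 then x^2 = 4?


The contrapositive of (P → Q) is (¬Q → ¬P); it is logically equivalent to the original.
Here P = 'x = 2' and Q = 'x^2 = 4'.

If not (x^2 = 4), then not (x = 2).


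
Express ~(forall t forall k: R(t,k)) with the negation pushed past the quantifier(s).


Negation flips each quantifier (∀↔∃) and negates the inner predicate.
¬(forall t forall k: φ) = exists t exists k: ¬φ.

exists t exists k: ~(R(t,k))


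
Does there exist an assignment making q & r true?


Search for a satisfying assignment over {q, r}.
Try q=True, r=True: the formula evaluates to True.
A satisfying assignment exists.

Satisfiable.


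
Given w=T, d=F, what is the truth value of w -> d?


Implication is false only when antecedent is true and consequent is false.
Substitute: w=T, d=F.
T -> F evaluates to F.

F


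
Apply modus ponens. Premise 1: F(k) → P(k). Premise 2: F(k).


Modus ponens: from (P → Q) and P, infer Q.
P = 'F(k)' is asserted, and P → Q holds, so Q follows.

P(k).


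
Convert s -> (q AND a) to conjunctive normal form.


Step 1: Rewrite s → (q ∧ a) as ¬s ∨ (q ∧ a).
Step 2: Distribute ∨ over ∧.

((NOT s) OR q) AND ((NOT s) OR a)


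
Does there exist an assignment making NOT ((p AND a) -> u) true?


Search for a satisfying assignment over {a, p, u}.
Try a=T, p=T, u=F: the formula evaluates to T.
A satisfying assignment exists.

Satisfiable.


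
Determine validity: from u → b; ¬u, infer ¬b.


This is denying the antecedent (fallacy). There exist truth assignments where the premises are all true but the conclusion is false.

Invalid.


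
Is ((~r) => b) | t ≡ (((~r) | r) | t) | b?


Compare truth tables:
b | r | t | φ | ψ
-----------------
False | False | False | False | True
True | False | False | True | True
False | True | False | True | True
True | True | False | True | True
False | False | True | True | True
True | False | True | True | True
False | True | True | True | True
True | True | True | True | True
They differ at row 1 (b=False, r=False, t=False): φ=False but ψ=True.

No, they are not logically equivalent.


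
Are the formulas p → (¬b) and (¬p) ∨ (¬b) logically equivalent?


Compare truth tables:
b | p | φ | ψ
-------------
F | F | T | T
T | F | T | T
F | T | T | T
T | T | F | F
The columns φ and ψ agree on every row.

Yes, they are logically equivalent.


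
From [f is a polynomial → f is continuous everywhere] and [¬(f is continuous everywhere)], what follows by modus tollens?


Modus tollens: from (P → Q) and ¬Q, infer ¬P.
Q = 'f is continuous everywhere' is denied; since P → Q, P must also fail.

Not (f is a polynomial).


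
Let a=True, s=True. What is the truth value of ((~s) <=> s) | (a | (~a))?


Substitute a=True, s=True:
~s = False
(~s) <=> s = False <=> True = False
~a = False
a | (~a) = True | False = True
((~s) <=> s) | (a | (~a)) = False | True = True

True


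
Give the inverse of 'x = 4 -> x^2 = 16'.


The inverse of (P → Q) is (¬P → ¬Q). It is equivalent to the converse, not to the original.
Here P = 'x = 4' and Q = 'x^2 = 16'.

If not (x = 4), then not (x^2 = 16).


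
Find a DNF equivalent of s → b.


Step 1: Rewrite s → b as ¬s ∨ b.

(¬s) ∨ b


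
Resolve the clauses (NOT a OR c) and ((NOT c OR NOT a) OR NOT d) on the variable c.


The clauses contain complementary literals c and NOTc.
Resolution eliminates this pair and disjoins the remaining literals (merging duplicates).

(NOT a OR NOT d)


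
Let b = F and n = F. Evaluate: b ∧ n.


Conjunction is true only when both operands are true.
Substitute: b=F, n=F.
F ∧ F evaluates to F.

F


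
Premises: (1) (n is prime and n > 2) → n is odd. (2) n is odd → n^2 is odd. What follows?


Hypothetical syllogism: from (P → Q) and (Q → R), infer (P → R).
Chain the two implications through the shared middle term 'n is odd'.

(n is prime and n > 2) → n^2 is odd


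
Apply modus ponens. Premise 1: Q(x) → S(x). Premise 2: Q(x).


Modus ponens: from (P → Q) and P, infer Q.
P = 'Q(x)' is asserted, and P → Q holds, so Q follows.

S(x).


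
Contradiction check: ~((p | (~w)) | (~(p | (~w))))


Truth table over {p, w}:
p | w | φ
---------
False | False | False
True | False | False
False | True | False
True | True | False
Every row is false.

Yes, it is a contradiction.


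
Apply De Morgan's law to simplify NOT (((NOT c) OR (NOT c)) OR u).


De Morgan: the negation of a disjunction is the conjunction of the negations.
Distribute NOT across OR, flipping it to AND, and negate each literal.

(c AND c) AND (NOT u)


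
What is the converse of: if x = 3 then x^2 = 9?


The converse of (P → Q) is (Q → P). It is not in general equivalent to the original.
Here P = 'x = 3' and Q = 'x^2 = 9'.

If x^2 = 9, then x = 3.


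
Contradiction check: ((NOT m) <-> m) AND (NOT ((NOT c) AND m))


Truth table over {c, m}:
c | m | φ
---------
F | F | F
T | F | F
F | T | F
T | T | F
Every row is false.

Yes, it is a contradiction.


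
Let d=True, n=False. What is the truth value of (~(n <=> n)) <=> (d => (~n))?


Substitute d=True, n=False:
n <=> n = False <=> False = True
~(n <=> n) = False
~n = True
d => (~n) = True => True = True
(~(n <=> n)) <=> (d => (~n)) = False <=> True = False

False


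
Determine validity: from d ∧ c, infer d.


This matches the form of conjunction elimination: the conclusion follows in every model of the premises.

Valid.


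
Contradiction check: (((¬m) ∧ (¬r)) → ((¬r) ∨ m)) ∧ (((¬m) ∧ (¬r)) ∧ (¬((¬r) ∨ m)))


Truth table over {m, r}:
m | r | φ
---------
F | F | F
T | F | F
F | T | F
T | T | F
Every row is false.

Yes, it is a contradiction.


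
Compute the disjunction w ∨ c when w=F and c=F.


Disjunction is false only when both operands are false.
Substitute: w=F, c=F.
F ∨ F evaluates to F.

F


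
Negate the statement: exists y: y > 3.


¬(forall x: φ) = exists x: ¬φ, and ¬(exists x: φ) = forall x: ¬φ.
Apply to the existential statement.

forall y: ~(y > 3)


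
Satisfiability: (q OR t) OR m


Search for a satisfying assignment over {m, q, t}.
Try m=T, q=F, t=F: the formula evaluates to T.
A satisfying assignment exists.

Satisfiable.


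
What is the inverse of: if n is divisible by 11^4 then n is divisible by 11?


The inverse of (P → Q) is (¬P → ¬Q). It is equivalent to the converse, not to the original.
Here P = 'n is divisible by 11^4' and Q = 'n is divisible by 11'.

If not (n is divisible by 11^4), then not (n is divisible by 11).


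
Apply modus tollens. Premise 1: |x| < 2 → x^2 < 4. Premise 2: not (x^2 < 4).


Modus tollens: from (P → Q) and ¬Q, infer ¬P.
Q = 'x^2 < 4' is denied; since P → Q, P must also fail.

Not (|x| < 2).


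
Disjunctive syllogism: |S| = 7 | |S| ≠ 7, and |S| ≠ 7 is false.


Disjunctive syllogism: from (P ∨ Q) and ¬P, infer Q.
One disjunct, '|S| ≠ 7', is ruled out; the other must hold.

|S| = 7


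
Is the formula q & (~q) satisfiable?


Check all 2 assignments over {q}:
q | φ
-----
False | False
True | False
No assignment makes the formula true.

Unsatisfiable.


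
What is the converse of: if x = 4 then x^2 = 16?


The converse of (P → Q) is (Q → P). It is not in general equivalent to the original.
Here P = 'x = 4' and Q = 'x^2 = 16'.

If x^2 = 16, then x = 4.


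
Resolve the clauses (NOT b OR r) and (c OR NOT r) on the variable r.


The clauses contain complementary literals r and NOTr.
Resolution eliminates this pair and disjoins the remaining literals (merging duplicates).

(NOT b OR c)


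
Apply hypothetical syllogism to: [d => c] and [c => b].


Hypothetical syllogism: from (P → Q) and (Q → R), infer (P → R).
Chain the two implications through the shared middle term 'c'.

d => b


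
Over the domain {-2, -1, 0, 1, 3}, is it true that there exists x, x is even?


Evaluate the predicate on each element: -2:T, -1:F, 0:T, 1:F, 3:F.
Witness x = -2 satisfies the predicate.

T


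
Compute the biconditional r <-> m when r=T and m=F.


Biconditional is true when both operands have the same truth value.
Substitute: r=T, m=F.
T <-> F evaluates to F.

F


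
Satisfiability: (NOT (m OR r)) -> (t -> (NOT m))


Search for a satisfying assignment over {m, r, t}.
Try m=F, r=F, t=F: the formula evaluates to T.
A satisfying assignment exists.

Satisfiable.


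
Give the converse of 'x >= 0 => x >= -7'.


The converse of (P → Q) is (Q → P). It is not in general equivalent to the original.
Here P = 'x >= 0' and Q = 'x >= -7'.

If x >= -7, then x >= 0.


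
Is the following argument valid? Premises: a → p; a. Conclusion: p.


This matches the form of modus ponens: the conclusion follows in every model of the premises.

Valid.


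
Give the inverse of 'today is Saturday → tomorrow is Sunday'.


The inverse of (P → Q) is (¬P → ¬Q). It is equivalent to the converse, not to the original.
Here P = 'today is Saturday' and Q = 'tomorrow is Sunday'.

If not (today is Saturday), then not (tomorrow is Sunday).


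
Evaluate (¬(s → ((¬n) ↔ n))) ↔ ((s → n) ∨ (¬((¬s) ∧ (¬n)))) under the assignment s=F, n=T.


Substitute s=F, n=T:
… (earlier sub-steps elided)
(¬n) ↔ n = F ↔ T = F
s → ((¬n) ↔ n) = F → F = T
¬(s → ((¬n) ↔ n)) = F
s → n = F → T = T
¬s = T
¬n = F
(¬s) ∧ (¬n) = T ∧ F = F
¬((¬s) ∧ (¬n)) = T
(s → n) ∨ (¬((¬s) ∧ (¬n))) = T ∨ T = T
(¬(s → ((¬n) ↔ n))) ↔ ((s → n) ∨ (¬((¬s) ∧ (¬n)))) = F ↔ T = F

F


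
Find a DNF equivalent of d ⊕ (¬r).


Step 1: d ⊕ (¬r) is true exactly when they disagree: (d ∧ ¬(¬r)) ∨ (¬d ∧ (¬r)).
Step 2: Eliminate any double negations (¬¬X = X).

(d ∧ r) ∨ ((¬d) ∧ (¬r))


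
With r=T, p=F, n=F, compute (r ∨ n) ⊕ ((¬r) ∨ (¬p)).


Substitute r=T, p=F, n=F:
r ∨ n = T ∨ F = T
¬r = F
¬p = T
(¬r) ∨ (¬p) = F ∨ T = T
(r ∨ n) ⊕ ((¬r) ∨ (¬p)) = T ⊕ T = F

F


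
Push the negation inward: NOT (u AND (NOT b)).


De Morgan: the negation of a conjunction is the disjunction of the negations.
Distribute NOT across AND, flipping it to OR, and negate each literal.

(NOT u) OR b


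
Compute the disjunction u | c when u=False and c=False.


Disjunction is false only when both operands are false.
Substitute: u=False, c=False.
False | False evaluates to False.

False


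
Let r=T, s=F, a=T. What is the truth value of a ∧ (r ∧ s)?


Substitute r=T, s=F, a=T:
r ∧ s = T ∧ F = F
a ∧ (r ∧ s) = T ∧ F = F

F


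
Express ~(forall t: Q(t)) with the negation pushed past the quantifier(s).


¬(forall x: φ) = exists x: ¬φ, and ¬(exists x: φ) = forall x: ¬φ.
Apply to the universal statement.

exists t: ~(Q(t))


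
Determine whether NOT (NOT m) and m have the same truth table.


Compare truth tables:
m | φ | ψ
---------
F | F | F
T | T | T
The columns φ and ψ agree on every row.

Yes, they are logically equivalent.


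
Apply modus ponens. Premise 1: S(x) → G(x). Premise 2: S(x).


Modus ponens: from (P → Q) and P, infer Q.
P = 'S(x)' is asserted, and P → Q holds, so Q follows.

G(x).


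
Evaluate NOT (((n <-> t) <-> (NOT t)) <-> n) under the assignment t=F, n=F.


Substitute t=F, n=F:
n <-> t = F <-> F = T
NOT t = T
(n <-> t) <-> (NOT t) = T <-> T = T
((n <-> t) <-> (NOT t)) <-> n = T <-> F = F
NOT (((n <-> t) <-> (NOT t)) <-> n) = T

T


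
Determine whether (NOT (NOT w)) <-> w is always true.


Build the truth table over {w}:
w | φ
-----
F | T
T | T
Every row evaluates to true.

Yes, it is a tautology.


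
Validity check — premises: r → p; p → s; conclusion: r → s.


This matches the form of hypothetical syllogism: the conclusion follows in every model of the premises.

Valid.


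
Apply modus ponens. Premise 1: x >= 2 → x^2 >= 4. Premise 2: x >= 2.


Modus ponens: from (P → Q) and P, infer Q.
P = 'x >= 2' is asserted, and P → Q holds, so Q follows.

x^2 >= 4.


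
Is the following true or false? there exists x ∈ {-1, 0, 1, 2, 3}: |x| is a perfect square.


Evaluate the predicate on each element: -1:T, 0:T, 1:T, 2:F, 3:F.
Witness x = -1 satisfies the predicate.

T


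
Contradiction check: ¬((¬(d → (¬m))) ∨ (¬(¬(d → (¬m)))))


Truth table over {d, m}:
d | m | φ
---------
F | F | F
T | F | F
F | T | F
T | T | F
Every row is false.

Yes, it is a contradiction.


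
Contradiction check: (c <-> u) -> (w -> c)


Truth table over {c, u, w}:
c | u | w | φ
-------------
F | F | F | T
T | F | F | T
F | T | F | T
T | T | F | T
F | F | T | F
T | F | T | T
F | T | T | T
T | T | T | T
Satisfying assignment at row 1: c=F, u=F, w=F gives T.

No, it is not a contradiction.


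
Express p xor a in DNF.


Step 1: p ⊕ a is true exactly when they disagree: (p ∧ ¬a) ∨ (¬p ∧ a).

(p & (~a)) | ((~p) & a)


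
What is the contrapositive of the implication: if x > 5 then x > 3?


The contrapositive of (P → Q) is (¬Q → ¬P); it is logically equivalent to the original.
Here P = 'x > 5' and Q = 'x > 3'.

If not (x > 3), then not (x > 5).


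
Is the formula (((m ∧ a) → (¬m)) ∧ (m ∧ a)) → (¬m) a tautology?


Build the truth table over {a, m}:
a | m | φ
---------
F | F | T
T | F | T
F | T | T
T | T | T
Every row evaluates to true.

Yes, it is a tautology.


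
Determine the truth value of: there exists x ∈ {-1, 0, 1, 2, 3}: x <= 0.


Evaluate the predicate on each element: -1:T, 0:T, 1:F, 2:F, 3:F.
Witness x = -1 satisfies the predicate.

T


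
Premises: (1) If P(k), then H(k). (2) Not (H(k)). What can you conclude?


Modus tollens: from (P → Q) and ¬Q, infer ¬P.
Q = 'H(k)' is denied; since P → Q, P must also fail.

Not (P(k)).


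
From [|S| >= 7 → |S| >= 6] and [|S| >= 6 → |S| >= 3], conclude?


Hypothetical syllogism: from (P → Q) and (Q → R), infer (P → R).
Chain the two implications through the shared middle term '|S| >= 6'.

|S| >= 7 → |S| >= 3


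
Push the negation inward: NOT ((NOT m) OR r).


De Morgan: the negation of a disjunction is the conjunction of the negations.
Distribute NOT across OR, flipping it to AND, and negate each literal.

m AND (NOT r)


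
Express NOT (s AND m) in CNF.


Step 1: Apply De Morgan: ¬(s ∧ m) = ¬s ∨ ¬m.

(NOT s) OR (NOT m)


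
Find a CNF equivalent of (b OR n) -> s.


Step 1: Rewrite as ¬(b ∨ n) ∨ s = (¬b ∧ ¬n) ∨ s.
Step 2: Distribute ∨ over ∧.

((NOT b) OR s) AND ((NOT n) OR s)


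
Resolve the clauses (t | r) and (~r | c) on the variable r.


The clauses contain complementary literals r and ~r.
Resolution eliminates this pair and disjoins the remaining literals (merging duplicates).

(t | c)


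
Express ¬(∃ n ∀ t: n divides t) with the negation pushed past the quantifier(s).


Negation flips each quantifier (∀↔∃) and negates the inner predicate.
¬(∃ n ∀ t: φ) = ∀ n ∃ t: ¬φ.

∀ n ∃ t: ¬(n divides t)


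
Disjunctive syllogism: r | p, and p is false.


Disjunctive syllogism: from (P ∨ Q) and ¬P, infer Q.
One disjunct, 'p', is ruled out; the other must hold.

r


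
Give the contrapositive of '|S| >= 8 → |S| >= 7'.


The contrapositive of (P → Q) is (¬Q → ¬P); it is logically equivalent to the original.
Here P = '|S| >= 8' and Q = '|S| >= 7'.

If not (|S| >= 7), then not (|S| >= 8).


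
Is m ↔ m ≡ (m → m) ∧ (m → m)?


Compare truth tables:
m | φ | ψ
---------
F | T | T
T | T | T
The columns φ and ψ agree on every row.

Yes, they are logically equivalent.


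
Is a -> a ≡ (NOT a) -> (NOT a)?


Compare truth tables:
a | φ | ψ
---------
F | T | T
T | T | T
The columns φ and ψ agree on every row.

Yes, they are logically equivalent.


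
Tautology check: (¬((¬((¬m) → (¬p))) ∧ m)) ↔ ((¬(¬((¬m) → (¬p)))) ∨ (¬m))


Build the truth table over {m, p}:
m | p | φ
---------
F | F | T
T | F | T
F | T | T
T | T | T
Every row evaluates to true.

Yes, it is a tautology.


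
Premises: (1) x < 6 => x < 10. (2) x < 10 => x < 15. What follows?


Hypothetical syllogism: from (P → Q) and (Q → R), infer (P → R).
Chain the two implications through the shared middle term 'x < 10'.

x < 6 => x < 15


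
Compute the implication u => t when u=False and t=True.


Implication is false only when antecedent is true and consequent is false.
Substitute: u=False, t=True.
False => True evaluates to True.

True


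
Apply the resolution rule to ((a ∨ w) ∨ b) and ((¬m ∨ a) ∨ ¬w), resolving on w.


The clauses contain complementary literals w and ¬w.
Resolution eliminates this pair and disjoins the remaining literals (merging duplicates).

((a ∨ b) ∨ ¬m)


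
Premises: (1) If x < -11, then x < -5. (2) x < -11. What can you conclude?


Modus ponens: from (P → Q) and P, infer Q.
P = 'x < -11' is asserted, and P → Q holds, so Q follows.

x < -5.


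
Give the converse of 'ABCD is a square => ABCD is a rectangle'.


The converse of (P → Q) is (Q → P). It is not in general equivalent to the original.
Here P = 'ABCD is a square' and Q = 'ABCD is a rectangle'.

If ABCD is a rectangle, then ABCD is a square.


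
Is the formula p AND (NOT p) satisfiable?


Check all 2 assignments over {p}:
p | φ
-----
F | F
T | F
No assignment makes the formula true.

Unsatisfiable.


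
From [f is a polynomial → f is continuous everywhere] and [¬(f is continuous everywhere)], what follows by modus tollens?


Modus tollens: from (P → Q) and ¬Q, infer ¬P.
Q = 'f is continuous everywhere' is denied; since P → Q, P must also fail.

Not (f is a polynomial).


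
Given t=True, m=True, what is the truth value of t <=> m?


Biconditional is true when both operands have the same truth value.
Substitute: t=True, m=True.
True <=> True evaluates to True.

True


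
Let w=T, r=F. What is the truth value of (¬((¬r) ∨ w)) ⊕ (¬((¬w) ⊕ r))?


Substitute w=T, r=F:
¬r = T
(¬r) ∨ w = T ∨ T = T
¬((¬r) ∨ w) = F
¬w = F
(¬w) ⊕ r = F ⊕ F = F
¬((¬w) ⊕ r) = T
(¬((¬r) ∨ w)) ⊕ (¬((¬w) ⊕ r)) = F ⊕ T = T

T


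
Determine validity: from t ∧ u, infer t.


This matches the form of conjunction elimination: the conclusion follows in every model of the premises.

Valid.


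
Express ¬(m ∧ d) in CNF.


Step 1: Apply De Morgan: ¬(m ∧ d) = ¬m ∨ ¬d.

(¬m) ∨ (¬d)


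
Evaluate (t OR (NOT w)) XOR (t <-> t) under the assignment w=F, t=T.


Substitute w=F, t=T:
NOT w = T
t OR (NOT w) = T OR T = T
t <-> t = T <-> T = T
(t OR (NOT w)) XOR (t <-> t) = T XOR T = F

F


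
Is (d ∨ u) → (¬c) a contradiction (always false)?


Truth table over {c, d, u}:
c | d | u | φ
-------------
F | F | F | T
T | F | F | T
F | T | F | T
T | T | F | F
F | F | T | T
T | F | T | F
F | T | T | T
T | T | T | F
Satisfying assignment at row 1: c=F, d=F, u=F gives T.

No, it is not a contradiction.


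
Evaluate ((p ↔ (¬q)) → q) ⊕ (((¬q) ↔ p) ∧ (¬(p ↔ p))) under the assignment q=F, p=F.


Substitute q=F, p=F:
¬q = T
p ↔ (¬q) = F ↔ T = F
(p ↔ (¬q)) → q = F → F = T
¬q = T
(¬q) ↔ p = T ↔ F = F
p ↔ p = F ↔ F = T
¬(p ↔ p) = F
((¬q) ↔ p) ∧ (¬(p ↔ p)) = F ∧ F = F
((p ↔ (¬q)) → q) ⊕ (((¬q) ↔ p) ∧ (¬(p ↔ p))) = T ⊕ F = T

T


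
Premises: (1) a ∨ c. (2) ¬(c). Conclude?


Disjunctive syllogism: from (P ∨ Q) and ¬P, infer Q.
One disjunct, 'c', is ruled out; the other must hold.

a


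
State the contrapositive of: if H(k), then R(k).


The contrapositive of (P → Q) is (¬Q → ¬P); it is logically equivalent to the original.
Here P = 'H(k)' and Q = 'R(k)'.

If not (R(k)), then not (H(k)).


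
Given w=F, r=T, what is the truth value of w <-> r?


Biconditional is true when both operands have the same truth value.
Substitute: w=F, r=T.
F <-> T evaluates to F.

F


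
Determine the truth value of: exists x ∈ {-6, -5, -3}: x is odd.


Evaluate the predicate on each element: -6:False, -5:True, -3:True.
Witness x = -5 satisfies the predicate.

True


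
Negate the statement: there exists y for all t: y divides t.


Negation flips each quantifier (∀↔∃) and negates the inner predicate.
¬(there exists y for all t: φ) = for all y there exists t: ¬φ.

for all y there exists t: NOT(y divides t)


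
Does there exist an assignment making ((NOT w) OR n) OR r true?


Search for a satisfying assignment over {n, r, w}.
Try n=F, r=F, w=F: the formula evaluates to T.
A satisfying assignment exists.

Satisfiable.


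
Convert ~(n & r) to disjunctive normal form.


Step 1: Apply De Morgan: ¬(n ∧ r) = ¬n ∨ ¬r.

(~n) | (~r)


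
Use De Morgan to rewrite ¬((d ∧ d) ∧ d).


De Morgan: the negation of a conjunction is the disjunction of the negations.
Distribute ¬ across ∧, flipping it to ∨, and negate each literal.

((¬d) ∨ (¬d)) ∨ (¬d)


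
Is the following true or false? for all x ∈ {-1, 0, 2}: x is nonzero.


Evaluate the predicate on each element: -1:T, 0:F, 2:T.
Counterexample x = 0 fails the predicate.

F


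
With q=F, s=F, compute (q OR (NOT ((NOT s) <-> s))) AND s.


Substitute q=F, s=F:
NOT s = T
(NOT s) <-> s = T <-> F = F
NOT ((NOT s) <-> s) = T
q OR (NOT ((NOT s) <-> s)) = F OR T = T
(q OR (NOT ((NOT s) <-> s))) AND s = T AND F = F

F


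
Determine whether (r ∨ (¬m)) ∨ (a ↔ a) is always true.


Build the truth table over {a, m, r}:
a | m | r | φ
-------------
F | F | F | T
T | F | F | T
F | T | F | T
T | T | F | T
F | F | T | T
T | F | T | T
F | T | T | T
T | T | T | T
Every row evaluates to true.

Yes, it is a tautology.


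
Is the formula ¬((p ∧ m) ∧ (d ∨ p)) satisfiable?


Search for a satisfying assignment over {d, m, p}.
Try d=F, m=F, p=F: the formula evaluates to T.
A satisfying assignment exists.

Satisfiable.


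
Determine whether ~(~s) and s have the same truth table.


Compare truth tables:
s | φ | ψ
---------
False | False | False
True | True | True
The columns φ and ψ agree on every row.

Yes, they are logically equivalent.


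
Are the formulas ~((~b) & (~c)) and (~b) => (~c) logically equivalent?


Compare truth tables:
b | c | φ | ψ
-------------
False | False | False | True
True | False | True | True
False | True | True | False
True | True | True | True
They differ at row 1 (b=False, c=False): φ=False but ψ=True.

No, they are not logically equivalent.


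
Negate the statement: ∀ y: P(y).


¬(∀ x: φ) = ∃ x: ¬φ, and ¬(∃ x: φ) = ∀ x: ¬φ.
Apply to the universal statement.

∃ y: ¬(P(y))
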